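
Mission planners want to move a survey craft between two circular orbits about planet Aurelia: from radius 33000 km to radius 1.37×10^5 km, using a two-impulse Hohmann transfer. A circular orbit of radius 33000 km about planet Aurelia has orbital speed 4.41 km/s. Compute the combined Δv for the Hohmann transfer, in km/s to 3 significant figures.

Δv = 2.00 km/s

From the circular-orbit relation v² = μ/r at r = 33000 km: μ = v²r = (4.41)² × 33000 = 6.41787×10^5 km³/s².
The Hohmann ellipse has a_t = (r₁ + r₂)/2 = 85000 km.
Circular speed at r₁: v₁ = √(μ/r₁) = √(6.41787×10^5/33000) = 4.410 km/s.
Transfer-orbit speed at r₁ (vis-viva equation): v_p = √[μ(2/r₁ − 1/a_t)] = 5.599 km/s.
First burn Δv₁ = |v_p − v₁| = 1.189 km/s.
At r₂, v₂ = √(μ/r₂) = 2.1644 km/s.
Transfer-orbit speed at r₂: v_a = √[μ(2/r₂ − 1/a_t)] = 1.3486 km/s.
Second burn Δv₂ = |v₂ − v_a| = 0.8158 km/s.
Δv = Δv₁ + Δv₂ = 1.189 + 0.8158 = 2.005 km/s.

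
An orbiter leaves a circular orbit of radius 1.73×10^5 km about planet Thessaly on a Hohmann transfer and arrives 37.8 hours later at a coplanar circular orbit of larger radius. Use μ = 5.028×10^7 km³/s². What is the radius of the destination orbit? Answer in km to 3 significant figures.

r₂ = 7.37×10^5 km

Transfer time t = 37.8 hours = 1.3608×10^5 s, and t = π√(a_t³/μ).
So a_t = (μ t²/π²)^(1/3) = (5.028×10^7 × (1.3608×10^5)² / π²)^(1/3) = 4.5523×10^5 km.
Since a_t = (r₁ + r₂)/2, r₂ = 2a_t − r₁ = 2×4.5523×10^5 − 1.730×10^5 = 7.3746×10^5 km.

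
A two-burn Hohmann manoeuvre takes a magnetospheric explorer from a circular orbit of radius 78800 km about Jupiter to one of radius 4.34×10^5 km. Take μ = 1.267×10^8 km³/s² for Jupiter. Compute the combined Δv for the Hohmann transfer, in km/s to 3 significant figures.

Transfer-ellipse semi-major axis a_t = (r₁ + r₂)/2 = (78800 + 4.340×10^5)/2 = 2.564×10^5 km.
At r₁ the circular-orbit speed is v₁ = √(μ/r₁) = 40.10 km/s.
Transfer-orbit speed at r₁ (vis-viva equation): v_p = √[μ(2/r₁ − 1/a_t)] = 52.17 km/s.
First burn Δv₁ = |v_p − v₁| = 12.07 km/s.
Circular speed at r₂: v₂ = √(μ/r₂) = 17.086 km/s.
Transfer-orbit speed at r₂: v_a = √[μ(2/r₂ − 1/a_t)] = 9.4721 km/s.
Second burn Δv₂ = |v₂ − v_a| = 7.614 km/s.
Total Δv = Δv₁ + Δv₂ = 19.68 km/s.

Δv = 19.7 km/s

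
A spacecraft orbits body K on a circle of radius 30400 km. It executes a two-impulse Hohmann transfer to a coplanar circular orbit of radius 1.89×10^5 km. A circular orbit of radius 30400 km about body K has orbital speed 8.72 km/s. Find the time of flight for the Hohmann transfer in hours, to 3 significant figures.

From the circular-orbit relation v² = μ/r at r = 30400 km: μ = v²r = (8.72)² × 30400 = 2.31157×10^6 km³/s².
The Hohmann ellipse has a_t = (r₁ + r₂)/2 = 1.097×10^5 km.
Half the transfer-orbit period gives t = π√(a_t³/μ) = 75080 s.
Converting: 75080 s ÷ 3600 s/hour = 20.9 hours.

t = 20.9 hours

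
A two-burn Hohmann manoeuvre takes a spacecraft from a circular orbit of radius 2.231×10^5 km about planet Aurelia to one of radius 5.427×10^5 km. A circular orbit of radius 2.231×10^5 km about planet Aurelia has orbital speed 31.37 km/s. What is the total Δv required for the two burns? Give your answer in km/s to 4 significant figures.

From the circular-orbit relation v² = μ/r at r = 2.231×10^5 km: μ = v²r = (31.37)² × 2.231×10^5 = 2.19548×10^8 km³/s².
Transfer-ellipse semi-major axis a_t = (r₁ + r₂)/2 = (2.231×10^5 + 5.427×10^5)/2 = 3.829×10^5 km.
Circular speed at r₁: v₁ = √(μ/r₁) = √(2.19548×10^8/2.231×10^5) = 31.370 km/s.
On the transfer ellipse at r₁, vis-viva gives v_p = √[μ(2/r₁ − 1/a_t)] = 37.347 km/s.
First burn Δv₁ = |v_p − v₁| = 5.977 km/s.
Circular speed at r₂: v₂ = √(μ/r₂) = 20.11 km/s.
Transfer-orbit speed at r₂: v_a = √[μ(2/r₂ − 1/a_t)] = 15.35 km/s.
Second burn Δv₂ = |v₂ − v_a| = 4.760 km/s.
Δv = Δv₁ + Δv₂ = 5.977 + 4.760 = 10.74 km/s.

Δv = 10.74 km/s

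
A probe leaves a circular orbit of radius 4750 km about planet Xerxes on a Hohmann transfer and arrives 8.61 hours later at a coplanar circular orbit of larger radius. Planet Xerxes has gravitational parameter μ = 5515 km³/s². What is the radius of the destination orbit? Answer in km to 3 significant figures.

Transfer time t = 8.61 hours = 30996 s, and t = π√(a_t³/μ).
So a_t = (μ t²/π²)^(1/3) = (5515 × (30996)² / π²)^(1/3) = 8127.4 km.
Since a_t = (r₁ + r₂)/2, r₂ = 2a_t − r₁ = 2×8127.4 − 4750 = 11504.8 km.

r₂ = 11500 km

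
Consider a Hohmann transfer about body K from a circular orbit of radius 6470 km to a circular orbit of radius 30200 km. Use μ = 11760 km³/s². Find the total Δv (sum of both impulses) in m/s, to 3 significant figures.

The Hohmann ellipse has a_t = (r₁ + r₂)/2 = 18335 km.
Circular speed at r₁: v₁ = √(μ/r₁) = √(11760/6470) = 1.3482 km/s.
On the transfer ellipse at r₁, vis-viva gives v_p = √[μ(2/r₁ − 1/a_t)] = 1.7303 km/s.
First burn Δv₁ = |v_p − v₁| = 0.3821 km/s.
At r₂, v₂ = √(μ/r₂) = 0.6240 km/s.
Transfer-orbit speed at r₂: v_a = √[μ(2/r₂ − 1/a_t)] = 0.3707 km/s.
Second burn Δv₂ = |v₂ − v_a| = 0.2533 km/s.
Total Δv = Δv₁ + Δv₂ = 0.6354 km/s.

Δv = 635 m/s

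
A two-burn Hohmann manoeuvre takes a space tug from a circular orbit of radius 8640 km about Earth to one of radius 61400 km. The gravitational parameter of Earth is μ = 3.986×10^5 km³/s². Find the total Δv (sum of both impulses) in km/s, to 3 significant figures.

Semi-major axis of the transfer orbit: a_t = (8640 + 61400)/2 = 35020 km.
Circular speed at r₁: v₁ = √(μ/r₁) = √(3.986×10^5/8640) = 6.7922 km/s.
On the transfer ellipse at r₁, vis-viva gives v_p = √[μ(2/r₁ − 1/a_t)] = 8.9937 km/s.
First burn Δv₁ = |v_p − v₁| = 2.2015 km/s.
Circular speed at r₂: v₂ = √(μ/r₂) = 2.5479122 km/s.
Transfer-orbit speed at r₂: v_a = √[μ(2/r₂ − 1/a_t)] = 1.2655615 km/s.
Second burn Δv₂ = |v₂ − v_a| = 1.2824 km/s.
Total Δv = Δv₁ + Δv₂ = 3.484 km/s.

Δv = 3.48 km/s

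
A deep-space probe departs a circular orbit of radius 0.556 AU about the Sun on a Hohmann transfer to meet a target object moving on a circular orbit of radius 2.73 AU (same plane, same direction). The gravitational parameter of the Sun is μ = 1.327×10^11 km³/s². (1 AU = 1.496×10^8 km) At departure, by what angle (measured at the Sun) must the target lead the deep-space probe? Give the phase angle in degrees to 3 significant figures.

φ = 96.0°

In km: r₁ = 0.556 × 1.496×10^8 = 8.31776×10^7 km; r₂ = 2.73 × 1.496×10^8 = 4.08408×10^8 km.
The Hohmann ellipse has a_t = (r₁ + r₂)/2 = 2.457928×10^8 km.
Transfer time t = π√(a_t³/μ) = 3.323×10^7 s.
The target's mean motion on its circular orbit is ω₂ = √(μ/r₂³) = 4.414×10^-8 rad/s.
Angle swept by the target during transfer: ω₂·t = 1.4668 rad = 84.04°.
The deep-space probe traverses 180° on the transfer ellipse, so the target must lead by 180° − 84.04° = 96.0°.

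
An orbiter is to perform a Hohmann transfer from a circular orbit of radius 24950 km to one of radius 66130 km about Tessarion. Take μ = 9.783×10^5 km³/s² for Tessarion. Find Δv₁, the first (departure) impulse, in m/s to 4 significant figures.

Semi-major axis of the transfer orbit: a_t = (24950 + 66130)/2 = 45540 km.
On the circular orbit at r = 24950 km, v_c = √(μ/r) = 6.262 km/s.
Vis-viva on the transfer ellipse at r = 24950 km gives v_t = √[μ(2/r − 1/a_t)] = 7.546 km/s.
Δv₁ = |v_t − v_c| = |7.546 − 6.262| = 1.284 km/s.

Δv₁ = 1284 m/s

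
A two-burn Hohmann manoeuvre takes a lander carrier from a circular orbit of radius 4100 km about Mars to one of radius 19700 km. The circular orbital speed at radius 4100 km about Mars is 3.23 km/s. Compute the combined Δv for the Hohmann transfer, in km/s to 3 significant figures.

Δv = 1.53 km/s

From the circular-orbit relation v² = μ/r at r = 4100 km: μ = v²r = (3.23)² × 4100 = 42774.9 km³/s².
Semi-major axis of the transfer orbit: a_t = (4100 + 19700)/2 = 11900 km.
Circular speed at r₁: v₁ = √(μ/r₁) = √(42774.9/4100) = 3.23000 km/s.
Transfer-orbit speed at r₁ (v² = μ(2/r − 1/a)): v_p = √[μ(2/r₁ − 1/a_t)] = 4.15587 km/s.
First burn Δv₁ = |v_p − v₁| = 0.92587 km/s.
Circular speed at r₂: v₂ = √(μ/r₂) = 1.47354 km/s.
Transfer-orbit speed at r₂: v_a = √[μ(2/r₂ − 1/a_t)] = 0.864928 km/s.
Second burn Δv₂ = |v₂ − v_a| = 0.60861 km/s.
Δv = Δv₁ + Δv₂ = 0.92587 + 0.60861 = 1.534 km/s.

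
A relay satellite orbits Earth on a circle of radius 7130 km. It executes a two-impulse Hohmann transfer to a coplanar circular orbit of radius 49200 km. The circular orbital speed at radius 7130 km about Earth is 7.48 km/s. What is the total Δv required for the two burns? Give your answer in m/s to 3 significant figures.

Δv = 3820 m/s

From the circular-orbit relation v² = μ/r at r = 7130 km: μ = v²r = (7.48)² × 7130 = 3.98926×10^5 km³/s².
Transfer-ellipse semi-major axis a_t = (r₁ + r₂)/2 = (7130 + 49200)/2 = 28165 km.
Circular speed at r₁: v₁ = √(μ/r₁) = √(3.98926×10^5/7130) = 7.480 km/s.
Transfer-orbit speed at r₁ (vis-viva): v_p = √[μ(2/r₁ − 1/a_t)] = 9.886 km/s.
First burn Δv₁ = |v_p − v₁| = 2.406 km/s.
At r₂, v₂ = √(μ/r₂) = 2.848 km/s.
Transfer-orbit speed at r₂: v_a = √[μ(2/r₂ − 1/a_t)] = 1.433 km/s.
Second burn Δv₂ = |v₂ − v_a| = 1.415 km/s.
Total Δv = Δv₁ + Δv₂ = 3.821 km/s.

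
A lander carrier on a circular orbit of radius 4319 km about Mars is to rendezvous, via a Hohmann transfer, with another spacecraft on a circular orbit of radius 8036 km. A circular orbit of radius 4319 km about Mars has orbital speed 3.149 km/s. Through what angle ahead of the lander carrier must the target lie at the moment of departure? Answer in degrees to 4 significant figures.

φ = 58.68°

From the circular-orbit relation v² = μ/r at r = 4319 km: μ = v²r = (3.149)² × 4319 = 42828.1 km³/s².
Transfer-ellipse semi-major axis a_t = (r₁ + r₂)/2 = (4319 + 8036)/2 = 6177.5 km.
The half-period of the transfer ellipse is t = π√(a_t³/μ) = 7370.6 s.
Target angular speed ω₂ = √(μ/r₂³) = 2.8728×10^-4 rad/s.
Angle swept by the target during transfer: ω₂·t = 2.1174 rad = 121.32°.
The lander carrier traverses 180° on the transfer ellipse, so the target must lead by 180° − 121.32° = 58.68°.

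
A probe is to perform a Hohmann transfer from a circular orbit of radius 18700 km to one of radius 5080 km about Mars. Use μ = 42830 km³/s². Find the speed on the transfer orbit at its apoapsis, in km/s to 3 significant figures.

Transfer-ellipse semi-major axis a_t = (r₁ + r₂)/2 = (18700 + 5080)/2 = 11890 km.
At apoapsis, r = 18700 km.
Vis-viva: v = √[μ(2/r − 1/a_t)] = √[42830 × (2/18700 − 1/11890)] = 0.9892 km/s.

v = 0.989 km/s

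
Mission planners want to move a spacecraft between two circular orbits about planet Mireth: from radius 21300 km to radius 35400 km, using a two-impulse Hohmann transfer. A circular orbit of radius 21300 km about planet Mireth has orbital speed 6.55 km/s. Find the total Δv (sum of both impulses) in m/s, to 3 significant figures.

Δv = 1450 m/s

From the circular-orbit relation v² = μ/r at r = 21300 km: μ = v²r = (6.55)² × 21300 = 9.13823×10^5 km³/s².
Transfer-ellipse semi-major axis a_t = (r₁ + r₂)/2 = (21300 + 35400)/2 = 28350 km.
Circular speed at r₁: v₁ = √(μ/r₁) = √(9.13823×10^5/21300) = 6.5500 km/s.
Transfer-orbit speed at r₁ (vis-viva): v_p = √[μ(2/r₁ − 1/a_t)] = 7.3192 km/s.
First burn Δv₁ = |v_p − v₁| = 0.7692 km/s.
Circular speed at r₂: v₂ = √(μ/r₂) = 5.0808 km/s.
Transfer-orbit speed at r₂: v_a = √[μ(2/r₂ − 1/a_t)] = 4.4040 km/s.
Second burn Δv₂ = |v₂ − v_a| = 0.6768 km/s.
Δv = Δv₁ + Δv₂ = 0.7692 + 0.6768 = 1.446 km/s.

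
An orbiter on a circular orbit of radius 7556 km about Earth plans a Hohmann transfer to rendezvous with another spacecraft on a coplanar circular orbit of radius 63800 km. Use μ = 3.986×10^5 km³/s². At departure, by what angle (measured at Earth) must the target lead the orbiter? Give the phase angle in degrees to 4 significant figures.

φ = 104.7°

Semi-major axis of the transfer orbit: a_t = (7556 + 63800)/2 = 35678 km.
The half-period of the transfer ellipse is t = π√(a_t³/μ) = 33533.7 s.
Target angular speed ω₂ = √(μ/r₂³) = 3.91776×10^-5 rad/s.
Angle swept by the target during transfer: ω₂·t = 1.31377 rad = 75.27°.
Arrival is 180° from departure on the ellipse, so φ = 180° − 75.27° = 104.7°.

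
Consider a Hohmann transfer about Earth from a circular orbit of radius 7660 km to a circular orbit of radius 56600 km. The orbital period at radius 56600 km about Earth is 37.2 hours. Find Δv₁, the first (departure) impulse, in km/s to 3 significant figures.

From Kepler's third law T² = 4π²r³/μ at r = 56600 km, T = 37.2 hours = 37.2 × 3600 s = 1.3392×10^5 s: μ = 4π²r³/T² = 3.99133×10^5 km³/s².
The Hohmann ellipse has a_t = (r₁ + r₂)/2 = 32130 km.
Circular speed at r = 7660 km: v_c = √(μ/r) = 7.2185 km/s.
Vis-viva on the transfer ellipse at r = 7660 km gives v_t = √[μ(2/r − 1/a_t)] = 9.5807 km/s.
Δv₁ = |v_t − v_c| = |9.5807 − 7.2185| = 2.362 km/s.

Δv₁ = 2.36 km/s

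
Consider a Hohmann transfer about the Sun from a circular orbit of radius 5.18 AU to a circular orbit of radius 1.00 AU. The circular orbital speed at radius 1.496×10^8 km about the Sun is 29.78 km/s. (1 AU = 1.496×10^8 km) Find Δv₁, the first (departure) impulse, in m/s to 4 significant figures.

Δv₁ = 5641 m/s

From the circular-orbit relation v² = μ/r at r = 1.496×10^8 km: μ = v²r = (29.78)² × 1.496×10^8 = 1.32673×10^11 km³/s².
In km: r₁ = 5.18 × 1.496×10^8 = 7.74928×10^8 km; r₂ = 1.00 × 1.496×10^8 = 1.496×10^8 km.
Semi-major axis of the transfer orbit: a_t = (7.74928×10^8 + 1.496×10^8)/2 = 4.62264×10^8 km.
Circular speed at r = 7.74928×10^8 km: v_c = √(μ/r) = 13.085 km/s.
Transfer-orbit speed at the same r (vis-viva, a = a_t): v_t = √[μ(2/r − 1/a_t)] = 7.4436 km/s.
Δv₁ = |v_t − v_c| = |7.4436 − 13.085| = 5.641 km/s.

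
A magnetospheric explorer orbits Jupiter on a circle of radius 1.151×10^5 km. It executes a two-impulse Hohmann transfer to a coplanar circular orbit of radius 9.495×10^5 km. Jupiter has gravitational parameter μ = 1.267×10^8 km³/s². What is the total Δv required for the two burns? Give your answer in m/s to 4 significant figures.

Δv = 17310 m/s

Transfer-ellipse semi-major axis a_t = (r₁ + r₂)/2 = (1.151×10^5 + 9.495×10^5)/2 = 5.323×10^5 km.
At r₁ the circular-orbit speed is v₁ = √(μ/r₁) = 33.18 km/s.
Transfer-orbit speed at r₁ (v² = μ(2/r − 1/a)): v_p = √[μ(2/r₁ − 1/a_t)] = 44.31 km/s.
First burn Δv₁ = |v_p − v₁| = 11.13 km/s.
Circular speed at r₂: v₂ = √(μ/r₂) = 11.552 km/s.
Transfer-orbit speed at r₂: v_a = √[μ(2/r₂ − 1/a_t)] = 5.3716 km/s.
Second burn Δv₂ = |v₂ − v_a| = 6.180 km/s.
Total Δv = Δv₁ + Δv₂ = 17.31 km/s.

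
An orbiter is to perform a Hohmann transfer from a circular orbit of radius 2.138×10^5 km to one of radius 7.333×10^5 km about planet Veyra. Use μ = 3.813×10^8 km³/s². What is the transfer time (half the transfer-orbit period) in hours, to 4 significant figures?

t = 14.56 hours

Transfer-ellipse semi-major axis a_t = (r₁ + r₂)/2 = (2.138×10^5 + 7.333×10^5)/2 = 4.7355×10^5 km.
Transfer time t = π√(a_t³/μ) = π√((4.7355×10^5)³ / 3.813×10^8) = 52430 s.
Converting: 52430 s ÷ 3600 s/hour = 14.56 hours.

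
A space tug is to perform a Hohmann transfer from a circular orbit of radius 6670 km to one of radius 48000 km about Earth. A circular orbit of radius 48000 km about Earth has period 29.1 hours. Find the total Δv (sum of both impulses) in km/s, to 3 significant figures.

From Kepler's third law T² = 4π²r³/μ at r = 48000 km, T = 29.1 hours = 29.1 × 3600 s = 1.0476×10^5 s: μ = 4π²r³/T² = 3.97825×10^5 km³/s².
Transfer-ellipse semi-major axis a_t = (r₁ + r₂)/2 = (6670 + 48000)/2 = 27335 km.
Circular speed at r₁: v₁ = √(μ/r₁) = √(3.97825×10^5/6670) = 7.7230 km/s.
On the transfer ellipse at r₁, vis-viva gives v_p = √[μ(2/r₁ − 1/a_t)] = 10.234 km/s.
First burn Δv₁ = |v_p − v₁| = 2.511 km/s.
Circular speed at r₂: v₂ = √(μ/r₂) = 2.879 km/s.
Transfer-orbit speed at r₂: v_a = √[μ(2/r₂ − 1/a_t)] = 1.422 km/s.
Second burn Δv₂ = |v₂ − v_a| = 1.457 km/s.
Δv = Δv₁ + Δv₂ = 2.511 + 1.457 = 3.968 km/s.

Δv = 3.97 km/s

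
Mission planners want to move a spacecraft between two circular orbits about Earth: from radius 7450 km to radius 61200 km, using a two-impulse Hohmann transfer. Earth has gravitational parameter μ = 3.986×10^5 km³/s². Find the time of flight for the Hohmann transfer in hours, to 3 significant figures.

Semi-major axis of the transfer orbit: a_t = (7450 + 61200)/2 = 34325 km.
By Kepler's third law the transfer-orbit period is T = 2π√(a_t³/μ), so t = T/2 = 31640 s.
Converting: 31640 s ÷ 3600 s/hour = 8.79 hours.

t = 8.79 hours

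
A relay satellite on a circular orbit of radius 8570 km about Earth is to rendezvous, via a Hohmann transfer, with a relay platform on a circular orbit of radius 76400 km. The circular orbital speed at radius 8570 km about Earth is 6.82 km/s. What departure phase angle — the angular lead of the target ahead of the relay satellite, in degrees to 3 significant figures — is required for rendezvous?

φ = 105°

From the circular-orbit relation v² = μ/r at r = 8570 km: μ = v²r = (6.82)² × 8570 = 3.98611×10^5 km³/s².
Transfer-ellipse semi-major axis a_t = (r₁ + r₂)/2 = (8570 + 76400)/2 = 42485 km.
Transfer time t = π√(a_t³/μ) = 43574.1 s.
Target angular speed ω₂ = √(μ/r₂³) = 2.98975×10^-5 rad/s.
Angle swept by the target during transfer: ω₂·t = 1.3028 rad = 74.64°.
The relay satellite traverses 180° on the transfer ellipse, so the target must lead by 180° − 74.64° = 105°.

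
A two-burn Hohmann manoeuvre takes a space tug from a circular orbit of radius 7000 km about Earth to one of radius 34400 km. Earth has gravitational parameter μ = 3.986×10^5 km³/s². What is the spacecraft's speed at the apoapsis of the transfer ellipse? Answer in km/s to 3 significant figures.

Transfer-ellipse semi-major axis a_t = (r₁ + r₂)/2 = (7000 + 34400)/2 = 20700 km.
The apoapsis of the transfer ellipse is at r = 34400 km.
Vis-viva: v = √[μ(2/r − 1/a_t)] = √[3.986×10^5 × (2/34400 − 1/20700)] = 1.979 km/s.

v = 1.98 km/s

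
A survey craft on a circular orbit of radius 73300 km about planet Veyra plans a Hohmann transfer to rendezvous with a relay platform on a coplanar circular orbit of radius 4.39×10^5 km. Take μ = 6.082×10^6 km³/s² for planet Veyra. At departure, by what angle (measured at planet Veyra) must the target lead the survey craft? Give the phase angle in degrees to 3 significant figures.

The Hohmann ellipse has a_t = (r₁ + r₂)/2 = 2.5615×10^5 km.
The half-period of the transfer ellipse is t = π√(a_t³/μ) = 1.6515×10^5 s.
Target angular speed ω₂ = √(μ/r₂³) = 8.4786×10^-6 rad/s.
Angle swept by the target during transfer: ω₂·t = 1.4002 rad = 80.23°.
Arrival is 180° from departure on the ellipse, so φ = 180° − 80.23° = 99.8°.

φ = 99.8°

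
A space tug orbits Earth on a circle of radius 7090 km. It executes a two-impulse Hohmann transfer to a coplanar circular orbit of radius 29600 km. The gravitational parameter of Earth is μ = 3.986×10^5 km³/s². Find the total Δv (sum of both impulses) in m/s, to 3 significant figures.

The Hohmann ellipse has a_t = (r₁ + r₂)/2 = 18345 km.
At r₁ the circular-orbit speed is v₁ = √(μ/r₁) = 7.4980 km/s.
On the transfer ellipse at r₁, v² = μ(2/r − 1/a) gives v_p = √[μ(2/r₁ − 1/a_t)] = 9.5243 km/s.
First burn Δv₁ = |v_p − v₁| = 2.0263 km/s.
At r₂, v₂ = √(μ/r₂) = 3.6696 km/s.
Transfer-orbit speed at r₂: v_a = √[μ(2/r₂ − 1/a_t)] = 2.2813 km/s.
Second burn Δv₂ = |v₂ − v_a| = 1.3883 km/s.
Total Δv = Δv₁ + Δv₂ = 3.415 km/s.

Δv = 3410 m/s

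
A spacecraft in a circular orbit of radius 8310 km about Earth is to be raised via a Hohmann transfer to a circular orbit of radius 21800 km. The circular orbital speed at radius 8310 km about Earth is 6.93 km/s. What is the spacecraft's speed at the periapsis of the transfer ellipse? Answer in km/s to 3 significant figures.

From the circular-orbit relation v² = μ/r at r = 8310 km: μ = v²r = (6.93)² × 8310 = 3.99087×10^5 km³/s².
The Hohmann ellipse has a_t = (r₁ + r₂)/2 = 15055 km.
At periapsis, r = 8310 km.
Applying v² = μ(2/r − 1/a_t): v = 8.339 km/s.

v = 8.34 km/s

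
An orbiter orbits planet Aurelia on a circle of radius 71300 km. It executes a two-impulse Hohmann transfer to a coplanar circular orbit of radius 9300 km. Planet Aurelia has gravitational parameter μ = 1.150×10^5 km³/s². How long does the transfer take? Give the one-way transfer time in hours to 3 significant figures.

t = 20.8 hours

Transfer-ellipse semi-major axis a_t = (r₁ + r₂)/2 = (71300 + 9300)/2 = 40300 km.
By Kepler's third law the transfer-orbit period is T = 2π√(a_t³/μ), so t = T/2 = 74950 s.
Converting: 74950 s ÷ 3600 s/hour = 20.8 hours.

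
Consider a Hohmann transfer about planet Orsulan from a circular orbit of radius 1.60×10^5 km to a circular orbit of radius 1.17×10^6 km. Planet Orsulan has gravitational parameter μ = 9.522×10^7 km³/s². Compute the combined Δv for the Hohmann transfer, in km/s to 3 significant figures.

Δv = 12.6 km/s

Transfer-ellipse semi-major axis a_t = (r₁ + r₂)/2 = (1.600×10^5 + 1.170×10^6)/2 = 6.650×10^5 km.
Circular speed at r₁: v₁ = √(μ/r₁) = √(9.522×10^7/1.600×10^5) = 24.395 km/s.
On the transfer ellipse at r₁, vis-viva equation gives v_p = √[μ(2/r₁ − 1/a_t)] = 32.358 km/s.
First burn Δv₁ = |v_p − v₁| = 7.963 km/s.
Circular speed at r₂: v₂ = √(μ/r₂) = 9.021 km/s.
Transfer-orbit speed at r₂: v_a = √[μ(2/r₂ − 1/a_t)] = 4.425 km/s.
Second burn Δv₂ = |v₂ − v_a| = 4.596 km/s.
Δv = Δv₁ + Δv₂ = 7.963 + 4.596 = 12.56 km/s.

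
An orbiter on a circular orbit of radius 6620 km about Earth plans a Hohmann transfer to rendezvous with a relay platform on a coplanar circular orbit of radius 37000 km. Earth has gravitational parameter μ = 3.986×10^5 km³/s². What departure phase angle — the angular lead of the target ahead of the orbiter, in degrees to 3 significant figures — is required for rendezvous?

φ = 98.5°

The Hohmann ellipse has a_t = (r₁ + r₂)/2 = 21810 km.
Transfer time t = π√(a_t³/μ) = 16027.5 s.
The target's mean motion on its circular orbit is ω₂ = √(μ/r₂³) = 8.87087×10^-5 rad/s.
Angle swept by the target during transfer: ω₂·t = 1.4218 rad = 81.46°.
The orbiter traverses 180° on the transfer ellipse, so the target must lead by 180° − 81.46° = 98.5°.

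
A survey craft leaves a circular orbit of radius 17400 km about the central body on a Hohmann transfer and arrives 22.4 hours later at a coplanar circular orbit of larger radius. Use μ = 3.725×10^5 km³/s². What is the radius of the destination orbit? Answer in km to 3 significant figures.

Transfer time t = 22.4 hours = 80640 s, and t = π√(a_t³/μ).
So a_t = (μ t²/π²)^(1/3) = (3.725×10^5 × (80640)² / π²)^(1/3) = 62610 km.
Since a_t = (r₁ + r₂)/2, r₂ = 2a_t − r₁ = 2×62610 − 17400 = 1.0782×10^5 km.

r₂ = 1.08×10^5 km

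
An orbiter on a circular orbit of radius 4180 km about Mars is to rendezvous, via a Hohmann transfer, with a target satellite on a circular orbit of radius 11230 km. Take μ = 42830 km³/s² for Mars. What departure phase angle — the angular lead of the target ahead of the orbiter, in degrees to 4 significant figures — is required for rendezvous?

Semi-major axis of the transfer orbit: a_t = (4180 + 11230)/2 = 7705 km.
Transfer time t = π√(a_t³/μ) = 10267 s.
The target's mean motion on its circular orbit is ω₂ = √(μ/r₂³) = 1.7390×10^-4 rad/s.
Angle swept by the target during transfer: ω₂·t = 1.785 rad = 102.3°.
The orbiter traverses 180° on the transfer ellipse, so the target must lead by 180° − 102.3° = 77.70°.

φ = 77.70°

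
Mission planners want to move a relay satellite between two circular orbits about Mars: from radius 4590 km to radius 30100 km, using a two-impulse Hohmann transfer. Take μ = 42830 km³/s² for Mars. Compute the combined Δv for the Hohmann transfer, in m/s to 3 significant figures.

Δv = 1550 m/s

The Hohmann ellipse has a_t = (r₁ + r₂)/2 = 17345 km.
Circular speed at r₁: v₁ = √(μ/r₁) = √(42830/4590) = 3.0547 km/s.
On the transfer ellipse at r₁, v² = μ(2/r − 1/a) gives v_p = √[μ(2/r₁ − 1/a_t)] = 4.0241 km/s.
First burn Δv₁ = |v_p − v₁| = 0.9694 km/s.
Circular speed at r₂: v₂ = √(μ/r₂) = 1.19286 km/s.
Transfer-orbit speed at r₂: v_a = √[μ(2/r₂ − 1/a_t)] = 0.613635 km/s.
Second burn Δv₂ = |v₂ − v_a| = 0.5792 km/s.
Total Δv = Δv₁ + Δv₂ = 1.549 km/s.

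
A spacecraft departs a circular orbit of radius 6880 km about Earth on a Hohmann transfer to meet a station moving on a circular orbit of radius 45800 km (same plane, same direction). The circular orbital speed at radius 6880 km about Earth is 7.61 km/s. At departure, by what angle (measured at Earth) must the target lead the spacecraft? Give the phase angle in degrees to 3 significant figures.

φ = 101°

From the circular-orbit relation v² = μ/r at r = 6880 km: μ = v²r = (7.61)² × 6880 = 3.98435×10^5 km³/s².
The Hohmann ellipse has a_t = (r₁ + r₂)/2 = 26340 km.
The half-period of the transfer ellipse is t = π√(a_t³/μ) = 21276 s.
Target angular speed ω₂ = √(μ/r₂³) = 6.4399×10^-5 rad/s.
Angle swept by the target during transfer: ω₂·t = 1.3702 rad = 78.51°.
Arrival is 180° from departure on the ellipse, so φ = 180° − 78.51° = 101°.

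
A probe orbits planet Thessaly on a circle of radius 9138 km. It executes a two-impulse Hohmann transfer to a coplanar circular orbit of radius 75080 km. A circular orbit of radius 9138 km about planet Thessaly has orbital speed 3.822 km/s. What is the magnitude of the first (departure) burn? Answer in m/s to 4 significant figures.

From the circular-orbit relation v² = μ/r at r = 9138 km: μ = v²r = (3.822)² × 9138 = 1.33485×10^5 km³/s².
Semi-major axis of the transfer orbit: a_t = (9138 + 75080)/2 = 42109 km.
On the circular orbit at r = 9138 km, v_c = √(μ/r) = 3.822 km/s.
Transfer-orbit speed at the same r (vis-viva, a = a_t): v_t = √[μ(2/r − 1/a_t)] = 5.103 km/s.
Δv₁ = |v_t − v_c| = |5.103 − 3.822| = 1.281 km/s.

Δv₁ = 1281 m/s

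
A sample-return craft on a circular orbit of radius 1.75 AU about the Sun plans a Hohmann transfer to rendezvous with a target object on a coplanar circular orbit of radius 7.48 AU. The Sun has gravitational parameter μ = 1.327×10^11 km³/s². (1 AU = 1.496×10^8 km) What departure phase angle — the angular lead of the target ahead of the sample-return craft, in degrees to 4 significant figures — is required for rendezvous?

In km: r₁ = 1.75 × 1.496×10^8 = 2.618×10^8 km; r₂ = 7.48 × 1.496×10^8 = 1.119008×10^9 km.
Semi-major axis of the transfer orbit: a_t = (2.618×10^8 + 1.119008×10^9)/2 = 6.90404×10^8 km.
Transfer time t = π√(a_t³/μ) = 1.5645×10^8 s.
The target's mean motion on its circular orbit is ω₂ = √(μ/r₂³) = 9.7316×10^-9 rad/s.
Angle swept by the target during transfer: ω₂·t = 1.5225 rad = 87.23°.
Arrival is 180° from departure on the ellipse, so φ = 180° − 87.23° = 92.77°.

φ = 92.77°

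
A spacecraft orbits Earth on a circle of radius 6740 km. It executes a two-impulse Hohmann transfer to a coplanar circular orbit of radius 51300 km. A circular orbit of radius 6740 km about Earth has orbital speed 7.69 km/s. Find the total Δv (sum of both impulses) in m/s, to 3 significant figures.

Δv = 3980 m/s

From the circular-orbit relation v² = μ/r at r = 6740 km: μ = v²r = (7.69)² × 6740 = 3.98577×10^5 km³/s².
Semi-major axis of the transfer orbit: a_t = (6740 + 51300)/2 = 29020 km.
At r₁ the circular-orbit speed is v₁ = √(μ/r₁) = 7.6900 km/s.
Transfer-orbit speed at r₁ (vis-viva): v_p = √[μ(2/r₁ − 1/a_t)] = 10.224 km/s.
First burn Δv₁ = |v_p − v₁| = 2.534 km/s.
Circular speed at r₂: v₂ = √(μ/r₂) = 2.787 km/s.
Transfer-orbit speed at r₂: v_a = √[μ(2/r₂ − 1/a_t)] = 1.343 km/s.
Second burn Δv₂ = |v₂ − v_a| = 1.444 km/s.
Total Δv = Δv₁ + Δv₂ = 3.978 km/s.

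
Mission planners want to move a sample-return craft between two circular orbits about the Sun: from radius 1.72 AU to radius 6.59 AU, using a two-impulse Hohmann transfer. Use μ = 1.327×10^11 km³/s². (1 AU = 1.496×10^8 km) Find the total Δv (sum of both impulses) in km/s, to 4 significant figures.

Δv = 10.03 km/s

In km: r₁ = 1.72 × 1.496×10^8 = 2.57312×10^8 km; r₂ = 6.59 × 1.496×10^8 = 9.85864×10^8 km.
Semi-major axis of the transfer orbit: a_t = (2.57312×10^8 + 9.85864×10^8)/2 = 6.21588×10^8 km.
Circular speed at r₁: v₁ = √(μ/r₁) = √(1.327×10^11/2.57312×10^8) = 22.71 km/s.
Transfer-orbit speed at r₁ (v² = μ(2/r − 1/a)): v_p = √[μ(2/r₁ − 1/a_t)] = 28.60 km/s.
First burn Δv₁ = |v_p − v₁| = 5.890 km/s.
Circular speed at r₂: v₂ = √(μ/r₂) = 11.602 km/s.
Transfer-orbit speed at r₂: v_a = √[μ(2/r₂ − 1/a_t)] = 7.4646 km/s.
Second burn Δv₂ = |v₂ − v_a| = 4.137 km/s.
Total Δv = Δv₁ + Δv₂ = 10.03 km/s.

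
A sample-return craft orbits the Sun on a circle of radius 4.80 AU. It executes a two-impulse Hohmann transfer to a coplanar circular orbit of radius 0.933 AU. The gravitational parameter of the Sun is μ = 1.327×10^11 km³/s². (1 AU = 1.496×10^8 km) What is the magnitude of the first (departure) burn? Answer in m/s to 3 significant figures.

Δv₁ = 5840 m/s

In km: r₁ = 4.80 × 1.496×10^8 = 7.1808×10^8 km; r₂ = 0.933 × 1.496×10^8 = 1.395768×10^8 km.
The Hohmann ellipse has a_t = (r₁ + r₂)/2 = 4.288284×10^8 km.
Circular speed at r = 7.1808×10^8 km: v_c = √(μ/r) = 13.594 km/s.
Vis-viva on the transfer ellipse at r = 7.1808×10^8 km gives v_t = √[μ(2/r − 1/a_t)] = 7.7556 km/s.
Δv₁ = |v_t − v_c| = |7.7556 − 13.594| = 5.838 km/s.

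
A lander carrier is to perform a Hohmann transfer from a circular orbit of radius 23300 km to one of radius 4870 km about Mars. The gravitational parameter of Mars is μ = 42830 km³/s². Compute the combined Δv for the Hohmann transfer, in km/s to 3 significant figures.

Δv = 1.41 km/s

The Hohmann ellipse has a_t = (r₁ + r₂)/2 = 14085 km.
At r₁ the circular-orbit speed is v₁ = √(μ/r₁) = 1.3558 km/s.
On the transfer ellipse at r₁, vis-viva gives v_a = √[μ(2/r₁ − 1/a_t)] = 0.79723 km/s.
First burn Δv₁ = |v_a − v₁| = 0.5586 km/s.
At r₂, v₂ = √(μ/r₂) = 2.96558 km/s.
Transfer-orbit speed at r₂: v_p = √[μ(2/r₂ − 1/a_t)] = 3.81425 km/s.
Second burn Δv₂ = |v₂ − v_p| = 0.8487 km/s.
Δv = Δv₁ + Δv₂ = 0.5586 + 0.8487 = 1.407 km/s.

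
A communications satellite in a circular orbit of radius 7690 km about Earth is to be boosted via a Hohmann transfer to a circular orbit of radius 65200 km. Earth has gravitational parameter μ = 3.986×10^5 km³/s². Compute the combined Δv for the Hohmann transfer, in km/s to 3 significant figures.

Semi-major axis of the transfer orbit: a_t = (7690 + 65200)/2 = 36445 km.
Circular speed at r₁: v₁ = √(μ/r₁) = √(3.986×10^5/7690) = 7.200 km/s.
On the transfer ellipse at r₁, vis-viva gives v_p = √[μ(2/r₁ − 1/a_t)] = 9.630 km/s.
First burn Δv₁ = |v_p − v₁| = 2.430 km/s.
At r₂, v₂ = √(μ/r₂) = 2.473 km/s.
Transfer-orbit speed at r₂: v_a = √[μ(2/r₂ − 1/a_t)] = 1.136 km/s.
Second burn Δv₂ = |v₂ − v_a| = 1.337 km/s.
Δv = Δv₁ + Δv₂ = 2.430 + 1.337 = 3.767 km/s.

Δv = 3.77 km/s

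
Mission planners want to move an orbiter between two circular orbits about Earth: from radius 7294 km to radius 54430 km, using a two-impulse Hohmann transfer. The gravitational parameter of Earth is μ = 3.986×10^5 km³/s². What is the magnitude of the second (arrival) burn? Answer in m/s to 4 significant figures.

Δv₂ = 1391 m/s

Transfer-ellipse semi-major axis a_t = (r₁ + r₂)/2 = (7294 + 54430)/2 = 30862 km.
Circular speed at r = 54430 km: v_c = √(μ/r) = 2.70614 km/s.
Vis-viva on the transfer ellipse at r = 54430 km gives v_t = √[μ(2/r − 1/a_t)] = 1.31559 km/s.
Δv₂ = |v_t − v_c| = |1.31559 − 2.70614| = 1.391 km/s.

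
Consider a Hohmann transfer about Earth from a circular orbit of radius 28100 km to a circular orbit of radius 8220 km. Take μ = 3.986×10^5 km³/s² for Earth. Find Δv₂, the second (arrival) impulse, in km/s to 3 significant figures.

Δv₂ = 1.70 km/s

The Hohmann ellipse has a_t = (r₁ + r₂)/2 = 18160 km.
Circular speed at r = 8220 km: v_c = √(μ/r) = 6.9636 km/s.
Transfer-orbit speed at the same r (vis-viva, a = a_t): v_t = √[μ(2/r − 1/a_t)] = 8.6622 km/s.
Δv₂ = |v_t − v_c| = |8.6622 − 6.9636| = 1.699 km/s.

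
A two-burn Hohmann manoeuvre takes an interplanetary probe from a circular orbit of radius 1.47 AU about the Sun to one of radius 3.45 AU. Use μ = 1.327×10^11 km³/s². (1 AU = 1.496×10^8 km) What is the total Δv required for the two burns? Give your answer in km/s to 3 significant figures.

Δv = 8.17 km/s

In km: r₁ = 1.47 × 1.496×10^8 = 2.19912×10^8 km; r₂ = 3.45 × 1.496×10^8 = 5.1612×10^8 km.
Transfer-ellipse semi-major axis a_t = (r₁ + r₂)/2 = (2.19912×10^8 + 5.1612×10^8)/2 = 3.68016×10^8 km.
At r₁ the circular-orbit speed is v₁ = √(μ/r₁) = 24.5647 km/s.
Transfer-orbit speed at r₁ (vis-viva): v_p = √[μ(2/r₁ − 1/a_t)] = 29.0906 km/s.
First burn Δv₁ = |v_p − v₁| = 4.5259 km/s.
Circular speed at r₂: v₂ = √(μ/r₂) = 16.03467 km/s.
Transfer-orbit speed at r₂: v_a = √[μ(2/r₂ − 1/a_t)] = 12.39513 km/s.
Second burn Δv₂ = |v₂ − v_a| = 3.6395 km/s.
Total Δv = Δv₁ + Δv₂ = 8.165 km/s.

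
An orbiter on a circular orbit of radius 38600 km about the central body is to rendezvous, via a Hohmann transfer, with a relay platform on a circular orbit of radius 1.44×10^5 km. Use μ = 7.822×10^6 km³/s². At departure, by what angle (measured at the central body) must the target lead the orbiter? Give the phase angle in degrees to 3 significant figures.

The Hohmann ellipse has a_t = (r₁ + r₂)/2 = 91300 km.
Transfer time t = π√(a_t³/μ) = 30990 s.
The target's mean motion on its circular orbit is ω₂ = √(μ/r₂³) = 5.118×10^-5 rad/s.
Angle swept by the target during transfer: ω₂·t = 1.586 rad = 90.87°.
The orbiter traverses 180° on the transfer ellipse, so the target must lead by 180° − 90.87° = 89.1°.

φ = 89.1°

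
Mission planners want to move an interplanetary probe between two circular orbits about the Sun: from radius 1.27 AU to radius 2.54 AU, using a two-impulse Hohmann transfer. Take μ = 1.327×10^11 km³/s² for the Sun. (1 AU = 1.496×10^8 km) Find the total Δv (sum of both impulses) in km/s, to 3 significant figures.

In km: r₁ = 1.27 × 1.496×10^8 = 1.89992×10^8 km; r₂ = 2.54 × 1.496×10^8 = 3.79984×10^8 km.
Transfer-ellipse semi-major axis a_t = (r₁ + r₂)/2 = (1.89992×10^8 + 3.79984×10^8)/2 = 2.84988×10^8 km.
At r₁ the circular-orbit speed is v₁ = √(μ/r₁) = 26.4282 km/s.
On the transfer ellipse at r₁, vis-viva equation gives v_p = √[μ(2/r₁ − 1/a_t)] = 30.5167 km/s.
First burn Δv₁ = |v_p − v₁| = 4.0885 km/s.
Circular speed at r₂: v₂ = √(μ/r₂) = 18.68757 km/s.
Transfer-orbit speed at r₂: v_a = √[μ(2/r₂ − 1/a_t)] = 15.25834 km/s.
Second burn Δv₂ = |v₂ − v_a| = 3.4292 km/s.
Total Δv = Δv₁ + Δv₂ = 7.518 km/s.

Δv = 7.52 km/s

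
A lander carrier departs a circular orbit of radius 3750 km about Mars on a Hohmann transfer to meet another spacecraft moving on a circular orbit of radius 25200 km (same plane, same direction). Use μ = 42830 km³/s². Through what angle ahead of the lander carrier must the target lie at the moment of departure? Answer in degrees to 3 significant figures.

Semi-major axis of the transfer orbit: a_t = (3750 + 25200)/2 = 14475 km.
The half-period of the transfer ellipse is t = π√(a_t³/μ) = 26440 s.
The target's mean motion on its circular orbit is ω₂ = √(μ/r₂³) = 5.173×10^-5 rad/s.
Angle swept by the target during transfer: ω₂·t = 1.3677 rad = 78.36°.
The lander carrier traverses 180° on the transfer ellipse, so the target must lead by 180° − 78.36° = 102°.

φ = 102°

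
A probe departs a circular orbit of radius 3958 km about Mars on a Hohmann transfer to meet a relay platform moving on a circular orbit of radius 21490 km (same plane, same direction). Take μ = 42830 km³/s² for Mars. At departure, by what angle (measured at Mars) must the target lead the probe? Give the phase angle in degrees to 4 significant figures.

The Hohmann ellipse has a_t = (r₁ + r₂)/2 = 12724 km.
Transfer time t = π√(a_t³/μ) = 21788 s.
The target's mean motion on its circular orbit is ω₂ = √(μ/r₂³) = 6.5693×10^-5 rad/s.
Angle swept by the target during transfer: ω₂·t = 1.4313 rad = 82.01°.
The probe traverses 180° on the transfer ellipse, so the target must lead by 180° − 82.01° = 97.99°.

φ = 97.99°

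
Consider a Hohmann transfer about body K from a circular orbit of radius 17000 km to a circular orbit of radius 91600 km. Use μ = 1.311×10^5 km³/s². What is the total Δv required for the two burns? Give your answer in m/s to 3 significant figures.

Semi-major axis of the transfer orbit: a_t = (17000 + 91600)/2 = 54300 km.
At r₁ the circular-orbit speed is v₁ = √(μ/r₁) = 2.7770 km/s.
On the transfer ellipse at r₁, v² = μ(2/r − 1/a) gives v_p = √[μ(2/r₁ − 1/a_t)] = 3.6068 km/s.
First burn Δv₁ = |v_p − v₁| = 0.8298 km/s.
At r₂, v₂ = √(μ/r₂) = 1.1963 km/s.
Transfer-orbit speed at r₂: v_a = √[μ(2/r₂ − 1/a_t)] = 0.66939 km/s.
Second burn Δv₂ = |v₂ − v_a| = 0.5269 km/s.
Total Δv = Δv₁ + Δv₂ = 1.357 km/s.

Δv = 1360 m/s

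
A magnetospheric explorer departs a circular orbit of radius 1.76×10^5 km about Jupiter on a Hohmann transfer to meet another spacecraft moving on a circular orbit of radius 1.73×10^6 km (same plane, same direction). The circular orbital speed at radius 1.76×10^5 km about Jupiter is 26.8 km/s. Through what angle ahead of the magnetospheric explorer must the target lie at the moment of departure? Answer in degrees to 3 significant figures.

From the circular-orbit relation v² = μ/r at r = 1.76×10^5 km: μ = v²r = (26.8)² × 1.76×10^5 = 1.26410×10^8 km³/s².
Transfer-ellipse semi-major axis a_t = (r₁ + r₂)/2 = (1.760×10^5 + 1.730×10^6)/2 = 9.530×10^5 km.
The half-period of the transfer ellipse is t = π√(a_t³/μ) = 2.59955×10^5 s.
The target's mean motion on its circular orbit is ω₂ = √(μ/r₂³) = 4.94108×10^-6 rad/s.
Angle swept by the target during transfer: ω₂·t = 1.28446 rad = 73.59°.
The magnetospheric explorer traverses 180° on the transfer ellipse, so the target must lead by 180° − 73.59° = 106°.

φ = 106°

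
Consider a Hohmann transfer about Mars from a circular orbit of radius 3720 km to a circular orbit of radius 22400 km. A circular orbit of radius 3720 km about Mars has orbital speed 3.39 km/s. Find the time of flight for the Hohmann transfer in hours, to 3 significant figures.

t = 6.30 hours

From the circular-orbit relation v² = μ/r at r = 3720 km: μ = v²r = (3.39)² × 3720 = 42750.6 km³/s².
Semi-major axis of the transfer orbit: a_t = (3720 + 22400)/2 = 13060 km.
Transfer time t = π√(a_t³/μ) = π√((13060)³ / 42750.6) = 22680 s.
Converting: 22680 s ÷ 3600 s/hour = 6.30 hours.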